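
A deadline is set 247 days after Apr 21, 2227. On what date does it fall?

Apr has 30 days: +10 → May 1, 2227 (237 left).
May has 31 days: +31 → Jun 1, 2227 (206 left).
Jun has 30 days: +30 → Jul 1, 2227 (176 left).
Jul has 31 days: +31 → Aug 1, 2227 (145 left).
Aug has 31 days: +31 → Sep 1, 2227 (114 left).
Sep has 30 days: +30 → Oct 1, 2227 (84 left).
Oct has 31 days: +31 → Nov 1, 2227 (53 left).
Nov has 30 days: +30 → Dec 1, 2227 (23 left).
+23 → Dec 24, 2227.

December 24, 2227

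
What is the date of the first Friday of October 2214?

October 7, 2214

October 1, 2214 is a Saturday.
The first Friday is therefore October 7 (6 days later).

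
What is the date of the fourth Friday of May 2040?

May 1, 2040 is a Tuesday.
The first Friday is therefore May 4 (3 days later).
The fourth Friday is 4 + 3×7 = May 25.

May 25, 2040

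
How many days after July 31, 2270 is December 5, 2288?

Jul 31, 2270 → Jul 31, 2271: 365 days.
Jul 31, 2271 → Jul 31, 2272: 366 days (Feb 29, 2272 is in that span).
Jul 31, 2272 → Jul 31, 2273: 365 days.
Jul 31, 2273 → Jul 31, 2274: 365 days.
Jul 31, 2274 → Jul 31, 2275: 365 days.
Jul 31, 2275 → Jul 31, 2276: 366 days (Feb 29, 2276 is in that span).
Jul 31, 2276 → Jul 31, 2277: 365 days.
Jul 31, 2277 → Jul 31, 2278: 365 days.
Jul 31, 2278 → Jul 31, 2279: 365 days.
Jul 31, 2279 → Jul 31, 2280: 366 days (Feb 29, 2280 is in that span).
Jul 31, 2280 → Jul 31, 2281: 365 days.
Jul 31, 2281 → Jul 31, 2282: 365 days.
Jul 31, 2282 → Jul 31, 2283: 365 days.
Jul 31, 2283 → Jul 31, 2284: 366 days (Feb 29, 2284 is in that span).
Jul 31, 2284 → Jul 31, 2285: 365 days.
Jul 31, 2285 → Jul 31, 2286: 365 days.
Jul 31, 2286 → Jul 31, 2287: 365 days.
Jul 31, 2287 → Jul 31, 2288: 366 days (Feb 29, 2288 is in that span).
Jul 31, 2288 → Aug 31, 2288: 31 days (July has 31).
Aug 31, 2288 → Sep 30, 2288: 30 days (August has 31).
Sep 30, 2288 → Oct 30, 2288: 30 days (September has 30).
Oct 30, 2288 → Nov 30, 2288: 31 days (October has 31).
Nov 30, 2288 → Dec 5, 2288: 5 days.
Total: 6702 days.

6702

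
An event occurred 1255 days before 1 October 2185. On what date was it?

April 25, 2182

−365 (one year) → Oct 1, 2184 (890 left).
−366 (one year; includes Feb 29, 2184) → Oct 1, 2183 (524 left).
−365 (one year) → Oct 1, 2182 (159 left).
−1 → Sep 30, 2182 (end of Sep, 30 days; 158 left).
−30 → Aug 31, 2182 (end of Aug, 31 days; 128 left).
−31 → Jul 31, 2182 (end of Jul, 31 days; 97 left).
−31 → Jun 30, 2182 (end of Jun, 30 days; 66 left).
−30 → May 31, 2182 (end of May, 31 days; 36 left).
−31 → Apr 30, 2182 (end of Apr, 30 days; 5 left).
−5 → Apr 25, 2182.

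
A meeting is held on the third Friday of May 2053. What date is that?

May 1, 2053 is a Thursday.
The first Friday is therefore May 2 (1 days later).
The third Friday is 2 + 2×7 = May 16.

May 16, 2053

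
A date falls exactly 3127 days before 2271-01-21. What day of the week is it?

First find the weekday of Jan 21, 2271. Doomsday rule: the anchor day for the 2200s is Friday. For year 71: 71÷12 = 5 r 11, and 11÷4 = 2, so 5+11+2 = 18.
Friday + 18 ≡ Tuesday — that's 2271's doomsday.
In January the doomsday date is Jan 3 (2271 is not a leap year).
Jan 21 is 18 days after Jan 3; 18 mod 7 = 4, so Tuesday + 4 = Saturday.
3127 mod 7 = 5, so 3127 days before a Saturday is Saturday − 5 = Monday.

Monday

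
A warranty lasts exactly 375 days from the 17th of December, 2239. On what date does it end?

Dec has 31 days: +15 → Jan 1, 2240 (360 left).
Jan has 31 days: +31 → Feb 1, 2240 (329 left).
Feb has 29 days: +29 → Mar 1, 2240 (300 left).
Mar has 31 days: +31 → Apr 1, 2240 (269 left).
Apr has 30 days: +30 → May 1, 2240 (239 left).
May has 31 days: +31 → Jun 1, 2240 (208 left).
Jun has 30 days: +30 → Jul 1, 2240 (178 left).
Jul has 31 days: +31 → Aug 1, 2240 (147 left).
Aug has 31 days: +31 → Sep 1, 2240 (116 left).
Sep has 30 days: +30 → Oct 1, 2240 (86 left).
Oct has 31 days: +31 → Nov 1, 2240 (55 left).
Nov has 30 days: +30 → Dec 1, 2240 (25 left).
+25 → Dec 26, 2240.

December 26, 2240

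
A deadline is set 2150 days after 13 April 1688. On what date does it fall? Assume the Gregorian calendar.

+365 (one year) → Apr 13, 1689 (1785 left).
+365 (one year) → Apr 13, 1690 (1420 left).
+365 (one year) → Apr 13, 1691 (1055 left).
+366 (one year; includes Feb 29, 1692) → Apr 13, 1692 (689 left).
+365 (one year) → Apr 13, 1693 (324 left).
Apr has 30 days: +18 → May 1, 1693 (306 left).
May has 31 days: +31 → Jun 1, 1693 (275 left).
Jun has 30 days: +30 → Jul 1, 1693 (245 left).
Jul has 31 days: +31 → Aug 1, 1693 (214 left).
Aug has 31 days: +31 → Sep 1, 1693 (183 left).
Sep has 30 days: +30 → Oct 1, 1693 (153 left).
Oct has 31 days: +31 → Nov 1, 1693 (122 left).
Nov has 30 days: +30 → Dec 1, 1693 (92 left).
Dec has 31 days: +31 → Jan 1, 1694 (61 left).
Jan has 31 days: +31 → Feb 1, 1694 (30 left).
Feb has 28 days: +28 → Mar 1, 1694 (2 left).
+2 → Mar 3, 1694.

March 3, 1694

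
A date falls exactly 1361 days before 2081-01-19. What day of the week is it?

Thursday

First find the weekday of Jan 19, 2081. Doomsday rule: the anchor day for the 2000s is Tuesday. For year 81: 81÷12 = 6 r 9, and 9÷4 = 2, so 6+9+2 = 17.
Tuesday + 17 ≡ Friday — that's 2081's doomsday.
In January the doomsday date is Jan 3 (2081 is not a leap year).
Jan 19 is 16 days after Jan 3; 16 mod 7 = 2, so Friday + 2 = Sunday.
1361 mod 7 = 3, so 1361 days before a Sunday is Sunday − 3 = Thursday.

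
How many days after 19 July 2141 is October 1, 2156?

Jul 19, 2141 → Jul 19, 2142: 365 days.
Jul 19, 2142 → Jul 19, 2143: 365 days.
Jul 19, 2143 → Jul 19, 2144: 366 days (Feb 29, 2144 is in that span).
Jul 19, 2144 → Jul 19, 2145: 365 days.
Jul 19, 2145 → Jul 19, 2146: 365 days.
Jul 19, 2146 → Jul 19, 2147: 365 days.
Jul 19, 2147 → Jul 19, 2148: 366 days (Feb 29, 2148 is in that span).
Jul 19, 2148 → Jul 19, 2149: 365 days.
Jul 19, 2149 → Jul 19, 2150: 365 days.
Jul 19, 2150 → Jul 19, 2151: 365 days.
Jul 19, 2151 → Jul 19, 2152: 366 days (Feb 29, 2152 is in that span).
Jul 19, 2152 → Jul 19, 2153: 365 days.
Jul 19, 2153 → Jul 19, 2154: 365 days.
Jul 19, 2154 → Jul 19, 2155: 365 days.
Jul 19, 2155 → Jul 19, 2156: 366 days (Feb 29, 2156 is in that span).
Jul 19, 2156 → Aug 19, 2156: 31 days (July has 31).
Aug 19, 2156 → Sep 19, 2156: 31 days (August has 31).
Sep 19, 2156 → Oct 1, 2156: 12 days.
Total: 5553 days.

5553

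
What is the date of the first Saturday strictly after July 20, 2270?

July 23, 2270

Jul 20, 2270 is a Wednesday.
From Wednesday to the next Saturday is 3 days.
Jul 20, 2270 + 3 = Jul 23, 2270.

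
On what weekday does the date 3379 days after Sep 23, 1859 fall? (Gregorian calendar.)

Wednesday

First find the weekday of Sep 23, 1859. Doomsday rule: the anchor day for the 1800s is Friday. For year 59: 59÷12 = 4 r 11, and 11÷4 = 2, so 4+11+2 = 17.
Friday + 17 ≡ Monday — that's 1859's doomsday.
In September the doomsday date is Sep 5.
Sep 23 is 18 days after Sep 5; 18 mod 7 = 4, so Monday + 4 = Friday.
3379 mod 7 = 5, so 3379 days after a Friday is Friday + 5 = Wednesday.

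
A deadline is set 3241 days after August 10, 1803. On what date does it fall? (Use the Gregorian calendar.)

June 24, 1812

+366 (one year; includes Feb 29, 1804) → Aug 10, 1804 (2875 left).
+365 (one year) → Aug 10, 1805 (2510 left).
+365 (one year) → Aug 10, 1806 (2145 left).
+365 (one year) → Aug 10, 1807 (1780 left).
+366 (one year; includes Feb 29, 1808) → Aug 10, 1808 (1414 left).
+365 (one year) → Aug 10, 1809 (1049 left).
+365 (one year) → Aug 10, 1810 (684 left).
+365 (one year) → Aug 10, 1811 (319 left).
Aug has 31 days: +22 → Sep 1, 1811 (297 left).
Sep has 30 days: +30 → Oct 1, 1811 (267 left).
Oct has 31 days: +31 → Nov 1, 1811 (236 left).
Nov has 30 days: +30 → Dec 1, 1811 (206 left).
Dec has 31 days: +31 → Jan 1, 1812 (175 left).
Jan has 31 days: +31 → Feb 1, 1812 (144 left).
Feb has 29 days: +29 → Mar 1, 1812 (115 left).
Mar has 31 days: +31 → Apr 1, 1812 (84 left).
Apr has 30 days: +30 → May 1, 1812 (54 left).
May has 31 days: +31 → Jun 1, 1812 (23 left).
+23 → Jun 24, 1812.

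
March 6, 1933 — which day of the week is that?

Monday

Doomsday rule: the anchor day for the 1900s is Wednesday. For year 33: 33÷12 = 2 r 9, and 9÷4 = 2, so 2+9+2 = 13.
Wednesday + 13 ≡ Tuesday — that's 1933's doomsday.
In March the doomsday date is Mar 14.
Mar 6 is 8 days before Mar 14; 8 mod 7 = 1, so Tuesday − 1 = Monday.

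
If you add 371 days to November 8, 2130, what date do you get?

November 14, 2131

Nov has 30 days: +23 → Dec 1, 2130 (348 left).
Dec has 31 days: +31 → Jan 1, 2131 (317 left).
Jan has 31 days: +31 → Feb 1, 2131 (286 left).
Feb has 28 days: +28 → Mar 1, 2131 (258 left).
Mar has 31 days: +31 → Apr 1, 2131 (227 left).
Apr has 30 days: +30 → May 1, 2131 (197 left).
May has 31 days: +31 → Jun 1, 2131 (166 left).
Jun has 30 days: +30 → Jul 1, 2131 (136 left).
Jul has 31 days: +31 → Aug 1, 2131 (105 left).
Aug has 31 days: +31 → Sep 1, 2131 (74 left).
Sep has 30 days: +30 → Oct 1, 2131 (44 left).
Oct has 31 days: +31 → Nov 1, 2131 (13 left).
+13 → Nov 14, 2131.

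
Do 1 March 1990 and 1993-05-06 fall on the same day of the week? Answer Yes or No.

Yes

From Mar 1, 1990 to May 6, 1993 is 1162 days.
1162 mod 7 = 0, so they are the same weekday.
(Mar 1, 1990 is a Thursday; May 6, 1993 is a Thursday.)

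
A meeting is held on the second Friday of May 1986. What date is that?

May 9, 1986

May 1, 1986 is a Thursday.
The first Friday is therefore May 2 (1 days later).
The second Friday is 2 + 1×7 = May 9.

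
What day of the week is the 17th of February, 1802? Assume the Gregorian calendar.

Doomsday rule: the anchor day for the 1800s is Friday. For year 02: 2÷12 = 0 r 2, and 2÷4 = 0, so 0+2+0 = 2.
Friday + 2 ≡ Sunday — that's 1802's doomsday.
In February the doomsday date is Feb 28 (1802 is not a leap year).
Feb 17 is 11 days before Feb 28; 11 mod 7 = 4, so Sunday − 4 = Wednesday.

Wednesday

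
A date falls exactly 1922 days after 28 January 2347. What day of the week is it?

Saturday

Jan 28, 2347 is a Tuesday.
1922 mod 7 = 4, so 1922 days after a Tuesday is Tuesday + 4 = Saturday.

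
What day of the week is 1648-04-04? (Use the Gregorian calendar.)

Doomsday rule: the anchor day for the 1600s is Tuesday. For year 48: 48÷12 = 4 r 0, and 0÷4 = 0, so 4+0+0 = 4.
Tuesday + 4 ≡ Saturday — that's 1648's doomsday.
In April the doomsday date is Apr 4.
Apr 4 is the doomsday itself: Saturday.

Saturday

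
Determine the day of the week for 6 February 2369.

Doomsday rule: the anchor day for the 2300s is Wednesday. For year 69: 69÷12 = 5 r 9, and 9÷4 = 2, so 5+9+2 = 16.
Wednesday + 16 ≡ Friday — that's 2369's doomsday.
In February the doomsday date is Feb 28 (2369 is not a leap year).
Feb 6 is 22 days before Feb 28; 22 mod 7 = 1, so Friday − 1 = Thursday.

Thursday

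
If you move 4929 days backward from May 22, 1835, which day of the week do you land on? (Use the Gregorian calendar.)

First find the weekday of May 22, 1835. Doomsday rule: the anchor day for the 1800s is Friday. For year 35: 35÷12 = 2 r 11, and 11÷4 = 2, so 2+11+2 = 15.
Friday + 15 ≡ Saturday — that's 1835's doomsday.
In May the doomsday date is May 9.
May 22 is 13 days after May 9; 13 mod 7 = 6, so Saturday + 6 = Friday.
4929 mod 7 = 1, so 4929 days before a Friday is Friday − 1 = Thursday.

Thursday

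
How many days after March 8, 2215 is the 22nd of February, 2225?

3639

Mar 8, 2215 → Mar 8, 2216: 366 days (Feb 29, 2216 is in that span).
Mar 8, 2216 → Mar 8, 2217: 365 days.
Mar 8, 2217 → Mar 8, 2218: 365 days.
Mar 8, 2218 → Mar 8, 2219: 365 days.
Mar 8, 2219 → Mar 8, 2220: 366 days (Feb 29, 2220 is in that span).
Mar 8, 2220 → Mar 8, 2221: 365 days.
Mar 8, 2221 → Mar 8, 2222: 365 days.
Mar 8, 2222 → Mar 8, 2223: 365 days.
Mar 8, 2223 → Mar 8, 2224: 366 days (Feb 29, 2224 is in that span).
Mar 8, 2224 → Apr 8, 2224: 31 days (March has 31).
Apr 8, 2224 → May 8, 2224: 30 days (April has 30).
May 8, 2224 → Jun 8, 2224: 31 days (May has 31).
Jun 8, 2224 → Jul 8, 2224: 30 days (June has 30).
Jul 8, 2224 → Aug 8, 2224: 31 days (July has 31).
Aug 8, 2224 → Sep 8, 2224: 31 days (August has 31).
Sep 8, 2224 → Oct 8, 2224: 30 days (September has 30).
Oct 8, 2224 → Nov 8, 2224: 31 days (October has 31).
Nov 8, 2224 → Dec 8, 2224: 30 days (November has 30).
Dec 8, 2224 → Jan 8, 2225: 31 days (December has 31).
Jan 8, 2225 → Feb 8, 2225: 31 days (January has 31).
Feb 8, 2225 → Feb 22, 2225: 14 days.
Total: 3639 days.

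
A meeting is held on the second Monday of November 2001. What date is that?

November 12, 2001

November 1, 2001 is a Thursday.
The first Monday is therefore November 5 (4 days later).
The second Monday is 5 + 1×7 = November 12.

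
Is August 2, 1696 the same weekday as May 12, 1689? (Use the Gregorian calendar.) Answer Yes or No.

Yes

From May 12, 1689 to Aug 2, 1696 is 2639 days.
2639 mod 7 = 0, so they are the same weekday.
(May 12, 1689 is a Thursday; Aug 2, 1696 is a Thursday.)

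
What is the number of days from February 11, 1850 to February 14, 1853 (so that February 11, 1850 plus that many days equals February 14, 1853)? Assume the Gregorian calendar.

1099

Feb 11, 1850 → Feb 11, 1851: 365 days.
Feb 11, 1851 → Feb 11, 1852: 365 days.
Feb 11, 1852 → Mar 11, 1852: 29 days (February has 29).
Mar 11, 1852 → Apr 11, 1852: 31 days (March has 31).
Apr 11, 1852 → May 11, 1852: 30 days (April has 30).
May 11, 1852 → Jun 11, 1852: 31 days (May has 31).
Jun 11, 1852 → Jul 11, 1852: 30 days (June has 30).
Jul 11, 1852 → Aug 11, 1852: 31 days (July has 31).
Aug 11, 1852 → Sep 11, 1852: 31 days (August has 31).
Sep 11, 1852 → Oct 11, 1852: 30 days (September has 30).
Oct 11, 1852 → Nov 11, 1852: 31 days (October has 31).
Nov 11, 1852 → Dec 11, 1852: 30 days (November has 30).
Dec 11, 1852 → Jan 11, 1853: 31 days (December has 31).
Jan 11, 1853 → Feb 11, 1853: 31 days (January has 31).
Feb 11, 1853 → Feb 14, 1853: 3 days.
Total: 1099 days.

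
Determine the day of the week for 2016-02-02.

Doomsday rule: the anchor day for the 2000s is Tuesday. For year 16: 16÷12 = 1 r 4, and 4÷4 = 1, so 1+4+1 = 6.
Tuesday + 6 ≡ Monday — that's 2016's doomsday.
In February the doomsday date is Feb 29 (2016 is a leap year (divisible by 4)).
Feb 2 is 27 days before Feb 29; 27 mod 7 = 6, so Monday − 6 = Tuesday.

Tuesday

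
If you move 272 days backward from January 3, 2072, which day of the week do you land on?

First find the weekday of Jan 3, 2072. Doomsday rule: the anchor day for the 2000s is Tuesday. For year 72: 72÷12 = 6 r 0, and 0÷4 = 0, so 6+0+0 = 6.
Tuesday + 6 ≡ Monday — that's 2072's doomsday.
In January the doomsday date is Jan 4 (2072 is a leap year (divisible by 4)).
Jan 3 is 1 day before Jan 4; 1 mod 7 = 1, so Monday − 1 = Sunday.
272 mod 7 = 6, so 272 days before a Sunday is Sunday − 6 = Monday.

Monday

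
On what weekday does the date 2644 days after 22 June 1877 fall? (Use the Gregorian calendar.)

Wednesday

First find the weekday of Jun 22, 1877. Doomsday rule: the anchor day for the 1800s is Friday. For year 77: 77÷12 = 6 r 5, and 5÷4 = 1, so 6+5+1 = 12.
Friday + 12 ≡ Wednesday — that's 1877's doomsday.
In June the doomsday date is Jun 6.
Jun 22 is 16 days after Jun 6; 16 mod 7 = 2, so Wednesday + 2 = Friday.
2644 mod 7 = 5, so 2644 days after a Friday is Friday + 5 = Wednesday.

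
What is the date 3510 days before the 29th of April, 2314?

September 18, 2304

−365 (one year) → Apr 29, 2313 (3145 left).
−365 (one year) → Apr 29, 2312 (2780 left).
−366 (one year; includes Feb 29, 2312) → Apr 29, 2311 (2414 left).
−365 (one year) → Apr 29, 2310 (2049 left).
−365 (one year) → Apr 29, 2309 (1684 left).
−365 (one year) → Apr 29, 2308 (1319 left).
−366 (one year; includes Feb 29, 2308) → Apr 29, 2307 (953 left).
−365 (one year) → Apr 29, 2306 (588 left).
−365 (one year) → Apr 29, 2305 (223 left).
−29 → Mar 31, 2305 (end of Mar, 31 days; 194 left).
−31 → Feb 28, 2305 (end of Feb, 28 days; 163 left).
−28 → Jan 31, 2305 (end of Jan, 31 days; 135 left).
−31 → Dec 31, 2304 (end of Dec, 31 days; 104 left).
−31 → Nov 30, 2304 (end of Nov, 30 days; 73 left).
−30 → Oct 31, 2304 (end of Oct, 31 days; 43 left).
−31 → Sep 30, 2304 (end of Sep, 30 days; 12 left).
−12 → Sep 18, 2304.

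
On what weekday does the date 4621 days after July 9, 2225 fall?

Jul 9, 2225 is a Saturday.
4621 mod 7 = 1, so 4621 days after a Saturday is Saturday + 1 = Sunday.

Sunday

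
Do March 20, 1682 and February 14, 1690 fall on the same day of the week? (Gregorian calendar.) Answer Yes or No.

From Mar 20, 1682 to Feb 14, 1690 is 2888 days.
2888 mod 7 = 4, so they are different weekdays.
(Mar 20, 1682 is a Friday; Feb 14, 1690 is a Tuesday.)

No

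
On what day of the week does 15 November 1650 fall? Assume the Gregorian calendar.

Tuesday

Doomsday rule: the anchor day for the 1600s is Tuesday. For year 50: 50÷12 = 4 r 2, and 2÷4 = 0, so 4+2+0 = 6.
Tuesday + 6 ≡ Monday — that's 1650's doomsday.
In November the doomsday date is Nov 7.
Nov 15 is 8 days after Nov 7; 8 mod 7 = 1, so Monday + 1 = Tuesday.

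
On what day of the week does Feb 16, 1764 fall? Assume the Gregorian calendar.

Thursday

Doomsday rule: the anchor day for the 1700s is Sunday. For year 64: 64÷12 = 5 r 4, and 4÷4 = 1, so 5+4+1 = 10.
Sunday + 10 ≡ Wednesday — that's 1764's doomsday.
In February the doomsday date is Feb 29 (1764 is a leap year (divisible by 4)).
Feb 16 is 13 days before Feb 29; 13 mod 7 = 6, so Wednesday − 6 = Thursday.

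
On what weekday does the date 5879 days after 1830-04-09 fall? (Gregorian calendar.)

Thursday

First find the weekday of Apr 9, 1830. Doomsday rule: the anchor day for the 1800s is Friday. For year 30: 30÷12 = 2 r 6, and 6÷4 = 1, so 2+6+1 = 9.
Friday + 9 ≡ Sunday — that's 1830's doomsday.
In April the doomsday date is Apr 4.
Apr 9 is 5 days after Apr 4; 5 mod 7 = 5, so Sunday + 5 = Friday.
5879 mod 7 = 6, so 5879 days after a Friday is Friday + 6 = Thursday.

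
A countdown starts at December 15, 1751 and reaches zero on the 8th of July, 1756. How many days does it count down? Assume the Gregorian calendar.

1667

Dec 15, 1751 → Dec 15, 1752: 366 days (Feb 29, 1752 is in that span).
Dec 15, 1752 → Dec 15, 1753: 365 days.
Dec 15, 1753 → Dec 15, 1754: 365 days.
Dec 15, 1754 → Dec 15, 1755: 365 days.
Dec 15, 1755 → Jan 15, 1756: 31 days (December has 31).
Jan 15, 1756 → Feb 15, 1756: 31 days (January has 31).
Feb 15, 1756 → Mar 15, 1756: 29 days (February has 29).
Mar 15, 1756 → Apr 15, 1756: 31 days (March has 31).
Apr 15, 1756 → May 15, 1756: 30 days (April has 30).
May 15, 1756 → Jun 15, 1756: 31 days (May has 31).
Jun 15, 1756 → Jul 8, 1756: 23 days.
Total: 1667 days.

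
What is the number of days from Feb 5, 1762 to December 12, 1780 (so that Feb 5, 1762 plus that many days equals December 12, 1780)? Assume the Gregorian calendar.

Feb 5, 1762 → Feb 5, 1763: 365 days.
Feb 5, 1763 → Feb 5, 1764: 365 days.
Feb 5, 1764 → Feb 5, 1765: 366 days (Feb 29, 1764 is in that span).
Feb 5, 1765 → Feb 5, 1766: 365 days.
Feb 5, 1766 → Feb 5, 1767: 365 days.
Feb 5, 1767 → Feb 5, 1768: 365 days.
Feb 5, 1768 → Feb 5, 1769: 366 days (Feb 29, 1768 is in that span).
Feb 5, 1769 → Feb 5, 1770: 365 days.
Feb 5, 1770 → Feb 5, 1771: 365 days.
Feb 5, 1771 → Feb 5, 1772: 365 days.
Feb 5, 1772 → Feb 5, 1773: 366 days (Feb 29, 1772 is in that span).
Feb 5, 1773 → Feb 5, 1774: 365 days.
Feb 5, 1774 → Feb 5, 1775: 365 days.
Feb 5, 1775 → Feb 5, 1776: 365 days.
Feb 5, 1776 → Feb 5, 1777: 366 days (Feb 29, 1776 is in that span).
Feb 5, 1777 → Feb 5, 1778: 365 days.
Feb 5, 1778 → Feb 5, 1779: 365 days.
Feb 5, 1779 → Feb 5, 1780: 365 days.
Feb 5, 1780 → Mar 5, 1780: 29 days (February has 29).
Mar 5, 1780 → Apr 5, 1780: 31 days (March has 31).
Apr 5, 1780 → May 5, 1780: 30 days (April has 30).
May 5, 1780 → Jun 5, 1780: 31 days (May has 31).
Jun 5, 1780 → Jul 5, 1780: 30 days (June has 30).
Jul 5, 1780 → Aug 5, 1780: 31 days (July has 31).
Aug 5, 1780 → Sep 5, 1780: 31 days (August has 31).
Sep 5, 1780 → Oct 5, 1780: 30 days (September has 30).
Oct 5, 1780 → Nov 5, 1780: 31 days (October has 31).
Nov 5, 1780 → Dec 5, 1780: 30 days (November has 30).
Dec 5, 1780 → Dec 12, 1780: 7 days.
Total: 6885 days.

6885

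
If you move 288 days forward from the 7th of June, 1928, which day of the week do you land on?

Friday

First find the weekday of Jun 7, 1928. Doomsday rule: the anchor day for the 1900s is Wednesday. For year 28: 28÷12 = 2 r 4, and 4÷4 = 1, so 2+4+1 = 7.
Wednesday + 7 ≡ Wednesday — that's 1928's doomsday.
In June the doomsday date is Jun 6.
Jun 7 is 1 day after Jun 6; 1 mod 7 = 1, so Wednesday + 1 = Thursday.
288 mod 7 = 1, so 288 days after a Thursday is Thursday + 1 = Friday.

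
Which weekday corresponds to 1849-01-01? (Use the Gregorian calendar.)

Monday

January 1, 1849 is a Monday.
Total: 0 days.
0 mod 7 = 0, so Monday + 0 = Monday.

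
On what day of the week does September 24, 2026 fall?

Thursday

Doomsday rule: the anchor day for the 2000s is Tuesday. For year 26: 26÷12 = 2 r 2, and 2÷4 = 0, so 2+2+0 = 4.
Tuesday + 4 ≡ Saturday — that's 2026's doomsday.
In September the doomsday date is Sep 5.
Sep 24 is 19 days after Sep 5; 19 mod 7 = 5, so Saturday + 5 = Thursday.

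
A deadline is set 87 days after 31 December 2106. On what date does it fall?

March 28, 2107

Dec has 31 days: +1 → Jan 1, 2107 (86 left).
Jan has 31 days: +31 → Feb 1, 2107 (55 left).
Feb has 28 days: +28 → Mar 1, 2107 (27 left).
+27 → Mar 28, 2107.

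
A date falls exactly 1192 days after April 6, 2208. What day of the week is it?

First find the weekday of Apr 6, 2208. Doomsday rule: the anchor day for the 2200s is Friday. For year 08: 8÷12 = 0 r 8, and 8÷4 = 2, so 0+8+2 = 10.
Friday + 10 ≡ Monday — that's 2208's doomsday.
In April the doomsday date is Apr 4.
Apr 6 is 2 days after Apr 4; 2 mod 7 = 2, so Monday + 2 = Wednesday.
1192 mod 7 = 2, so 1192 days after a Wednesday is Wednesday + 2 = Friday.

Friday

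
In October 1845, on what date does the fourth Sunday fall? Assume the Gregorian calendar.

October 26, 1845

October 1, 1845 is a Wednesday.
The first Sunday is therefore October 5 (4 days later).
The fourth Sunday is 5 + 3×7 = October 26.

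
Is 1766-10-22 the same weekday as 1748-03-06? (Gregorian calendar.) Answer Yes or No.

Yes

From Mar 6, 1748 to Oct 22, 1766 is 6804 days.
6804 mod 7 = 0, so they are the same weekday.
(Mar 6, 1748 is a Wednesday; Oct 22, 1766 is a Wednesday.)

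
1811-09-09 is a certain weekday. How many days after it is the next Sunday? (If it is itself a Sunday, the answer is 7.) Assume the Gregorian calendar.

Sep 9, 1811 is a Monday.
From Monday to the next Sunday is 6 days.

6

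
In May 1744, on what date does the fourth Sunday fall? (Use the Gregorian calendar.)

May 1, 1744 is a Friday.
The first Sunday is therefore May 3 (2 days later).
The fourth Sunday is 3 + 3×7 = May 24.

May 24, 1744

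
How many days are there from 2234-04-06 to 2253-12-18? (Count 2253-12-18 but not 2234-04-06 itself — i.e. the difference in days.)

7196

Apr 6, 2234 → Apr 6, 2235: 365 days.
Apr 6, 2235 → Apr 6, 2236: 366 days (Feb 29, 2236 is in that span).
Apr 6, 2236 → Apr 6, 2237: 365 days.
Apr 6, 2237 → Apr 6, 2238: 365 days.
Apr 6, 2238 → Apr 6, 2239: 365 days.
Apr 6, 2239 → Apr 6, 2240: 366 days (Feb 29, 2240 is in that span).
Apr 6, 2240 → Apr 6, 2241: 365 days.
Apr 6, 2241 → Apr 6, 2242: 365 days.
Apr 6, 2242 → Apr 6, 2243: 365 days.
Apr 6, 2243 → Apr 6, 2244: 366 days (Feb 29, 2244 is in that span).
Apr 6, 2244 → Apr 6, 2245: 365 days.
Apr 6, 2245 → Apr 6, 2246: 365 days.
Apr 6, 2246 → Apr 6, 2247: 365 days.
Apr 6, 2247 → Apr 6, 2248: 366 days (Feb 29, 2248 is in that span).
Apr 6, 2248 → Apr 6, 2249: 365 days.
Apr 6, 2249 → Apr 6, 2250: 365 days.
Apr 6, 2250 → Apr 6, 2251: 365 days.
Apr 6, 2251 → Apr 6, 2252: 366 days (Feb 29, 2252 is in that span).
Apr 6, 2252 → Apr 6, 2253: 365 days.
Apr 6, 2253 → May 6, 2253: 30 days (April has 30).
May 6, 2253 → Jun 6, 2253: 31 days (May has 31).
Jun 6, 2253 → Jul 6, 2253: 30 days (June has 30).
Jul 6, 2253 → Aug 6, 2253: 31 days (July has 31).
Aug 6, 2253 → Sep 6, 2253: 31 days (August has 31).
Sep 6, 2253 → Oct 6, 2253: 30 days (September has 30).
Oct 6, 2253 → Nov 6, 2253: 31 days (October has 31).
Nov 6, 2253 → Dec 6, 2253: 30 days (November has 30).
Dec 6, 2253 → Dec 18, 2253: 12 days.
Total: 7196 days.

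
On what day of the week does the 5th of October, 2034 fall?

Thursday

January 1, 2034 is a Sunday.
Jan 1, 2034 → Feb 1, 2034: 31 days (January has 31).
Feb 1, 2034 → Mar 1, 2034: 28 days (February has 28).
Mar 1, 2034 → Apr 1, 2034: 31 days (March has 31).
Apr 1, 2034 → May 1, 2034: 30 days (April has 30).
May 1, 2034 → Jun 1, 2034: 31 days (May has 31).
Jun 1, 2034 → Jul 1, 2034: 30 days (June has 30).
Jul 1, 2034 → Aug 1, 2034: 31 days (July has 31).
Aug 1, 2034 → Sep 1, 2034: 31 days (August has 31).
Sep 1, 2034 → Oct 1, 2034: 30 days (September has 30).
Oct 1, 2034 → Oct 5, 2034: 4 days.
Total: 277 days.
277 mod 7 = 4, so Sunday + 4 = Thursday.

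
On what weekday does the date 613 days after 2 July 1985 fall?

Saturday

First find the weekday of Jul 2, 1985. Doomsday rule: the anchor day for the 1900s is Wednesday. For year 85: 85÷12 = 7 r 1, and 1÷4 = 0, so 7+1+0 = 8.
Wednesday + 8 ≡ Thursday — that's 1985's doomsday.
In July the doomsday date is Jul 11.
Jul 2 is 9 days before Jul 11; 9 mod 7 = 2, so Thursday − 2 = Tuesday.
613 mod 7 = 4, so 613 days after a Tuesday is Tuesday + 4 = Saturday.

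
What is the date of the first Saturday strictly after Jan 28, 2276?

January 29, 2276

Jan 28, 2276 is a Friday.
From Friday to the next Saturday is 1 day.
Jan 28, 2276 + 1 = Jan 29, 2276.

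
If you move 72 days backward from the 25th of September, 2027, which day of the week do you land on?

First find the weekday of Sep 25, 2027. Doomsday rule: the anchor day for the 2000s is Tuesday. For year 27: 27÷12 = 2 r 3, and 3÷4 = 0, so 2+3+0 = 5.
Tuesday + 5 ≡ Sunday — that's 2027's doomsday.
In September the doomsday date is Sep 5.
Sep 25 is 20 days after Sep 5; 20 mod 7 = 6, so Sunday + 6 = Saturday.
72 mod 7 = 2, so 72 days before a Saturday is Saturday − 2 = Thursday.

Thursday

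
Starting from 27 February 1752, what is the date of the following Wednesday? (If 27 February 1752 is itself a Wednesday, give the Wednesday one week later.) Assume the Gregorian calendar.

March 1, 1752

Feb 27, 1752 is a Sunday.
From Sunday to the next Wednesday is 3 days.
Feb 27, 1752 + 3 = Mar 1, 1752.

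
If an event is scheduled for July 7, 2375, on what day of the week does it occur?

Doomsday rule: the anchor day for the 2300s is Wednesday. For year 75: 75÷12 = 6 r 3, and 3÷4 = 0, so 6+3+0 = 9.
Wednesday + 9 ≡ Friday — that's 2375's doomsday.
In July the doomsday date is Jul 11.
Jul 7 is 4 days before Jul 11; 4 mod 7 = 4, so Friday − 4 = Monday.

Monday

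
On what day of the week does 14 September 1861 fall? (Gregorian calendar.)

Doomsday rule: the anchor day for the 1800s is Friday. For year 61: 61÷12 = 5 r 1, and 1÷4 = 0, so 5+1+0 = 6.
Friday + 6 ≡ Thursday — that's 1861's doomsday.
In September the doomsday date is Sep 5.
Sep 14 is 9 days after Sep 5; 9 mod 7 = 2, so Thursday + 2 = Saturday.

Saturday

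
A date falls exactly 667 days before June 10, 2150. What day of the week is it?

First find the weekday of Jun 10, 2150. Doomsday rule: the anchor day for the 2100s is Sunday. For year 50: 50÷12 = 4 r 2, and 2÷4 = 0, so 4+2+0 = 6.
Sunday + 6 ≡ Saturday — that's 2150's doomsday.
In June the doomsday date is Jun 6.
Jun 10 is 4 days after Jun 6; 4 mod 7 = 4, so Saturday + 4 = Wednesday.
667 mod 7 = 2, so 667 days before a Wednesday is Wednesday − 2 = Monday.

Monday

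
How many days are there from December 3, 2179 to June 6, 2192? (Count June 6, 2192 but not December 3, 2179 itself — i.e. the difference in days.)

Dec 3, 2179 → Dec 3, 2180: 366 days (Feb 29, 2180 is in that span).
Dec 3, 2180 → Dec 3, 2181: 365 days.
Dec 3, 2181 → Dec 3, 2182: 365 days.
Dec 3, 2182 → Dec 3, 2183: 365 days.
Dec 3, 2183 → Dec 3, 2184: 366 days (Feb 29, 2184 is in that span).
Dec 3, 2184 → Dec 3, 2185: 365 days.
Dec 3, 2185 → Dec 3, 2186: 365 days.
Dec 3, 2186 → Dec 3, 2187: 365 days.
Dec 3, 2187 → Dec 3, 2188: 366 days (Feb 29, 2188 is in that span).
Dec 3, 2188 → Dec 3, 2189: 365 days.
Dec 3, 2189 → Dec 3, 2190: 365 days.
Dec 3, 2190 → Dec 3, 2191: 365 days.
Dec 3, 2191 → Jan 3, 2192: 31 days (December has 31).
Jan 3, 2192 → Feb 3, 2192: 31 days (January has 31).
Feb 3, 2192 → Mar 3, 2192: 29 days (February has 29).
Mar 3, 2192 → Apr 3, 2192: 31 days (March has 31).
Apr 3, 2192 → May 3, 2192: 30 days (April has 30).
May 3, 2192 → Jun 3, 2192: 31 days (May has 31).
Jun 3, 2192 → Jun 6, 2192: 3 days.
Total: 4569 days.

4569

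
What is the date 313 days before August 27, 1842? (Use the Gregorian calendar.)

October 18, 1841

−27 → Jul 31, 1842 (end of Jul, 31 days; 286 left).
−31 → Jun 30, 1842 (end of Jun, 30 days; 255 left).
−30 → May 31, 1842 (end of May, 31 days; 225 left).
−31 → Apr 30, 1842 (end of Apr, 30 days; 194 left).
−30 → Mar 31, 1842 (end of Mar, 31 days; 164 left).
−31 → Feb 28, 1842 (end of Feb, 28 days; 133 left).
−28 → Jan 31, 1842 (end of Jan, 31 days; 105 left).
−31 → Dec 31, 1841 (end of Dec, 31 days; 74 left).
−31 → Nov 30, 1841 (end of Nov, 30 days; 43 left).
−30 → Oct 31, 1841 (end of Oct, 31 days; 13 left).
−13 → Oct 18, 1841.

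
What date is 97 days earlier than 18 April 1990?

January 11, 1990

−18 → Mar 31, 1990 (end of Mar, 31 days; 79 left).
−31 → Feb 28, 1990 (end of Feb, 28 days; 48 left).
−28 → Jan 31, 1990 (end of Jan, 31 days; 20 left).
−20 → Jan 11, 1990.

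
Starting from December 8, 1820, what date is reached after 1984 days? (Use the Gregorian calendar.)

May 15, 1826

+365 (one year) → Dec 8, 1821 (1619 left).
+365 (one year) → Dec 8, 1822 (1254 left).
+365 (one year) → Dec 8, 1823 (889 left).
+366 (one year; includes Feb 29, 1824) → Dec 8, 1824 (523 left).
+365 (one year) → Dec 8, 1825 (158 left).
Dec has 31 days: +24 → Jan 1, 1826 (134 left).
Jan has 31 days: +31 → Feb 1, 1826 (103 left).
Feb has 28 days: +28 → Mar 1, 1826 (75 left).
Mar has 31 days: +31 → Apr 1, 1826 (44 left).
Apr has 30 days: +30 → May 1, 1826 (14 left).
+14 → May 15, 1826.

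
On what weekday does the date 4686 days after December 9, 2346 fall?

Thursday

Dec 9, 2346 is a Monday.
4686 mod 7 = 3, so 4686 days after a Monday is Monday + 3 = Thursday.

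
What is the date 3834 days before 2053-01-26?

July 29, 2042

−366 (one year; includes Feb 29, 2052) → Jan 26, 2052 (3468 left).
−365 (one year) → Jan 26, 2051 (3103 left).
−365 (one year) → Jan 26, 2050 (2738 left).
−365 (one year) → Jan 26, 2049 (2373 left).
−366 (one year; includes Feb 29, 2048) → Jan 26, 2048 (2007 left).
−365 (one year) → Jan 26, 2047 (1642 left).
−365 (one year) → Jan 26, 2046 (1277 left).
−365 (one year) → Jan 26, 2045 (912 left).
−366 (one year; includes Feb 29, 2044) → Jan 26, 2044 (546 left).
−365 (one year) → Jan 26, 2043 (181 left).
−26 → Dec 31, 2042 (end of Dec, 31 days; 155 left).
−31 → Nov 30, 2042 (end of Nov, 30 days; 124 left).
−30 → Oct 31, 2042 (end of Oct, 31 days; 94 left).
−31 → Sep 30, 2042 (end of Sep, 30 days; 63 left).
−30 → Aug 31, 2042 (end of Aug, 31 days; 33 left).
−31 → Jul 31, 2042 (end of Jul, 31 days; 2 left).
−2 → Jul 29, 2042.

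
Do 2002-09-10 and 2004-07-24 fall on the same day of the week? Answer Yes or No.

No

From Sep 10, 2002 to Jul 24, 2004 is 683 days.
683 mod 7 = 4, so they are different weekdays.
(Sep 10, 2002 is a Tuesday; Jul 24, 2004 is a Saturday.)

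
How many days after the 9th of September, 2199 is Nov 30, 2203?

1542

Sep 9, 2199 → Sep 9, 2200: 365 days.
Sep 9, 2200 → Sep 9, 2201: 365 days.
Sep 9, 2201 → Sep 9, 2202: 365 days.
Sep 9, 2202 → Sep 9, 2203: 365 days.
Sep 9, 2203 → Oct 9, 2203: 30 days (September has 30).
Oct 9, 2203 → Nov 9, 2203: 31 days (October has 31).
Nov 9, 2203 → Nov 30, 2203: 21 days.
Total: 1542 days.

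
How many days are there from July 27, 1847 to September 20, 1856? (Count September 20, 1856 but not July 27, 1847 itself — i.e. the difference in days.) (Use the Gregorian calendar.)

Jul 27, 1847 → Jul 27, 1848: 366 days (Feb 29, 1848 is in that span).
Jul 27, 1848 → Jul 27, 1849: 365 days.
Jul 27, 1849 → Jul 27, 1850: 365 days.
Jul 27, 1850 → Jul 27, 1851: 365 days.
Jul 27, 1851 → Jul 27, 1852: 366 days (Feb 29, 1852 is in that span).
Jul 27, 1852 → Jul 27, 1853: 365 days.
Jul 27, 1853 → Jul 27, 1854: 365 days.
Jul 27, 1854 → Jul 27, 1855: 365 days.
Jul 27, 1855 → Jul 27, 1856: 366 days (Feb 29, 1856 is in that span).
Jul 27, 1856 → Aug 27, 1856: 31 days (July has 31).
Aug 27, 1856 → Sep 20, 1856: 24 days.
Total: 3343 days.

3343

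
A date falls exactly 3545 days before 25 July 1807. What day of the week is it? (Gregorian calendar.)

First find the weekday of Jul 25, 1807. Doomsday rule: the anchor day for the 1800s is Friday. For year 07: 7÷12 = 0 r 7, and 7÷4 = 1, so 0+7+1 = 8.
Friday + 8 ≡ Saturday — that's 1807's doomsday.
In July the doomsday date is Jul 11.
Jul 25 is 14 days after Jul 11; 14 mod 7 = 0, so Saturday + 0 = Saturday.
3545 mod 7 = 3, so 3545 days before a Saturday is Saturday − 3 = Wednesday.

Wednesday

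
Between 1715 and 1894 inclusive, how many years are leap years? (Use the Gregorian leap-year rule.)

44

Multiples of 4 in [1715,1894]: 45.
Of those, multiples of 100: 1 (not leap unless ÷400).
Multiples of 400: 0.
Leap years = 45 − 1 + 0 = 44.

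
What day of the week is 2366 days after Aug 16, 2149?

Saturday

First find the weekday of Aug 16, 2149. Doomsday rule: the anchor day for the 2100s is Sunday. For year 49: 49÷12 = 4 r 1, and 1÷4 = 0, so 4+1+0 = 5.
Sunday + 5 ≡ Friday — that's 2149's doomsday.
In August the doomsday date is Aug 8.
Aug 16 is 8 days after Aug 8; 8 mod 7 = 1, so Friday + 1 = Saturday.
2366 mod 7 = 0, so 2366 days after a Saturday is Saturday + 0 = Saturday.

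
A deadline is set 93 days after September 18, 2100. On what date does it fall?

December 20, 2100

Sep has 30 days: +13 → Oct 1, 2100 (80 left).
Oct has 31 days: +31 → Nov 1, 2100 (49 left).
Nov has 30 days: +30 → Dec 1, 2100 (19 left).
+19 → Dec 20, 2100.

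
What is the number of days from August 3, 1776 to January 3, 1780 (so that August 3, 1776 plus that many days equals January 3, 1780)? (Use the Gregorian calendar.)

Aug 3, 1776 → Aug 3, 1777: 365 days.
Aug 3, 1777 → Aug 3, 1778: 365 days.
Aug 3, 1778 → Aug 3, 1779: 365 days.
Aug 3, 1779 → Sep 3, 1779: 31 days (August has 31).
Sep 3, 1779 → Oct 3, 1779: 30 days (September has 30).
Oct 3, 1779 → Nov 3, 1779: 31 days (October has 31).
Nov 3, 1779 → Dec 3, 1779: 30 days (November has 30).
Dec 3, 1779 → Jan 3, 1780: 31 days.
Total: 1248 days.

1248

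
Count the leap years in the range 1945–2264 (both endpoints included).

78

Multiples of 4 in [1945,2264]: 80.
Of those, multiples of 100: 3 (not leap unless ÷400).
Multiples of 400: 1.
Leap years = 80 − 3 + 1 = 78.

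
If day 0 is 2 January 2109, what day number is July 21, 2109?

200

Jan 2, 2109 → Feb 2, 2109: 31 days (January has 31).
Feb 2, 2109 → Mar 2, 2109: 28 days (February has 28).
Mar 2, 2109 → Apr 2, 2109: 31 days (March has 31).
Apr 2, 2109 → May 2, 2109: 30 days (April has 30).
May 2, 2109 → Jun 2, 2109: 31 days (May has 31).
Jun 2, 2109 → Jul 2, 2109: 30 days (June has 30).
Jul 2, 2109 → Jul 21, 2109: 19 days.
Total: 200 days.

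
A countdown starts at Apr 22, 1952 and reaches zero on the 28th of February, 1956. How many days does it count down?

Apr 22, 1952 → Apr 22, 1953: 365 days.
Apr 22, 1953 → Apr 22, 1954: 365 days.
Apr 22, 1954 → Apr 22, 1955: 365 days.
Apr 22, 1955 → May 22, 1955: 30 days (April has 30).
May 22, 1955 → Jun 22, 1955: 31 days (May has 31).
Jun 22, 1955 → Jul 22, 1955: 30 days (June has 30).
Jul 22, 1955 → Aug 22, 1955: 31 days (July has 31).
Aug 22, 1955 → Sep 22, 1955: 31 days (August has 31).
Sep 22, 1955 → Oct 22, 1955: 30 days (September has 30).
Oct 22, 1955 → Nov 22, 1955: 31 days (October has 31).
Nov 22, 1955 → Dec 22, 1955: 30 days (November has 30).
Dec 22, 1955 → Jan 22, 1956: 31 days (December has 31).
Jan 22, 1956 → Feb 22, 1956: 31 days (January has 31).
Feb 22, 1956 → Feb 28, 1956: 6 days.
Total: 1407 days.

1407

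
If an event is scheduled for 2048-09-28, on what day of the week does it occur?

Monday

January 1, 2048 is a Wednesday.
Jan 1, 2048 → Feb 1, 2048: 31 days (January has 31).
Feb 1, 2048 → Mar 1, 2048: 29 days (February has 29).
Mar 1, 2048 → Apr 1, 2048: 31 days (March has 31).
Apr 1, 2048 → May 1, 2048: 30 days (April has 30).
May 1, 2048 → Jun 1, 2048: 31 days (May has 31).
Jun 1, 2048 → Jul 1, 2048: 30 days (June has 30).
Jul 1, 2048 → Aug 1, 2048: 31 days (July has 31).
Aug 1, 2048 → Sep 1, 2048: 31 days (August has 31).
Sep 1, 2048 → Sep 28, 2048: 27 days.
Total: 271 days.
271 mod 7 = 5, so Wednesday + 5 = Monday.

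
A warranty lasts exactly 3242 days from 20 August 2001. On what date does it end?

July 6, 2010

+365 (one year) → Aug 20, 2002 (2877 left).
+365 (one year) → Aug 20, 2003 (2512 left).
+366 (one year; includes Feb 29, 2004) → Aug 20, 2004 (2146 left).
+365 (one year) → Aug 20, 2005 (1781 left).
+365 (one year) → Aug 20, 2006 (1416 left).
+365 (one year) → Aug 20, 2007 (1051 left).
+366 (one year; includes Feb 29, 2008) → Aug 20, 2008 (685 left).
+365 (one year) → Aug 20, 2009 (320 left).
Aug has 31 days: +12 → Sep 1, 2009 (308 left).
Sep has 30 days: +30 → Oct 1, 2009 (278 left).
Oct has 31 days: +31 → Nov 1, 2009 (247 left).
Nov has 30 days: +30 → Dec 1, 2009 (217 left).
Dec has 31 days: +31 → Jan 1, 2010 (186 left).
Jan has 31 days: +31 → Feb 1, 2010 (155 left).
Feb has 28 days: +28 → Mar 1, 2010 (127 left).
Mar has 31 days: +31 → Apr 1, 2010 (96 left).
Apr has 30 days: +30 → May 1, 2010 (66 left).
May has 31 days: +31 → Jun 1, 2010 (35 left).
Jun has 30 days: +30 → Jul 1, 2010 (5 left).
+5 → Jul 6, 2010.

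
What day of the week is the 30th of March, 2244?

Doomsday rule: the anchor day for the 2200s is Friday. For year 44: 44÷12 = 3 r 8, and 8÷4 = 2, so 3+8+2 = 13.
Friday + 13 ≡ Thursday — that's 2244's doomsday.
In March the doomsday date is Mar 14.
Mar 30 is 16 days after Mar 14; 16 mod 7 = 2, so Thursday + 2 = Saturday.

Saturday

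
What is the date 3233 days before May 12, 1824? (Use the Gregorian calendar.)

−366 (one year; includes Feb 29, 1824) → May 12, 1823 (2867 left).
−365 (one year) → May 12, 1822 (2502 left).
−365 (one year) → May 12, 1821 (2137 left).
−365 (one year) → May 12, 1820 (1772 left).
−366 (one year; includes Feb 29, 1820) → May 12, 1819 (1406 left).
−365 (one year) → May 12, 1818 (1041 left).
−365 (one year) → May 12, 1817 (676 left).
−365 (one year) → May 12, 1816 (311 left).
−12 → Apr 30, 1816 (end of Apr, 30 days; 299 left).
−30 → Mar 31, 1816 (end of Mar, 31 days; 269 left).
−31 → Feb 29, 1816 (end of Feb, 29 days; 238 left).
−29 → Jan 31, 1816 (end of Jan, 31 days; 209 left).
−31 → Dec 31, 1815 (end of Dec, 31 days; 178 left).
−31 → Nov 30, 1815 (end of Nov, 30 days; 147 left).
−30 → Oct 31, 1815 (end of Oct, 31 days; 117 left).
−31 → Sep 30, 1815 (end of Sep, 30 days; 86 left).
−30 → Aug 31, 1815 (end of Aug, 31 days; 56 left).
−31 → Jul 31, 1815 (end of Jul, 31 days; 25 left).
−25 → Jul 6, 1815.

July 6, 1815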